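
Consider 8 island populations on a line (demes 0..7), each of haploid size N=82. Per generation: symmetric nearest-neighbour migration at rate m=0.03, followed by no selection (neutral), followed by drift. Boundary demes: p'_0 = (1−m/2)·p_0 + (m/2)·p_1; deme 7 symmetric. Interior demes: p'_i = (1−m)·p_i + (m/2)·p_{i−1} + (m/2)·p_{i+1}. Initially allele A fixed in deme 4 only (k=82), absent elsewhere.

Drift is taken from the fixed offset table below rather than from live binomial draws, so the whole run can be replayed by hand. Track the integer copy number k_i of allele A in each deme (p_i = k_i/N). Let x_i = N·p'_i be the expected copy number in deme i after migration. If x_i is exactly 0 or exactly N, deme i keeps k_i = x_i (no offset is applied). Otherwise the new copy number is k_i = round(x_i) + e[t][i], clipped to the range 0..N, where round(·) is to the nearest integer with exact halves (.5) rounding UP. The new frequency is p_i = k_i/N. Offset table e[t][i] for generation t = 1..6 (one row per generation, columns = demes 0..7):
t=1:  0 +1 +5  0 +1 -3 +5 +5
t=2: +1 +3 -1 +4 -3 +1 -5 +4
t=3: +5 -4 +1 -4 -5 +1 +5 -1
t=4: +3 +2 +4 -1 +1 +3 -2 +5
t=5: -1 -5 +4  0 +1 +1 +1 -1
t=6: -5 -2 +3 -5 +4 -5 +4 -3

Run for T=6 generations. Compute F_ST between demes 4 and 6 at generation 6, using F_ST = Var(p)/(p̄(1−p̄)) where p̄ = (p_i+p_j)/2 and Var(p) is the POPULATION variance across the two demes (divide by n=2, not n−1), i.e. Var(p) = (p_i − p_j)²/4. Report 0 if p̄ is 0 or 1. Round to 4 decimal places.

t=0: k=[0 0 0 0 82 0 0 0]
t=1: x=[0.0000 0.0000 0.0000 1.2300 79.5400 1.2300 0.0000 0.0000] k=[0 0 0 1 81 0 0 0]
t=2: x=[0.0000 0.0000 0.0150 2.1850 78.5850 1.2150 0.0000 0.0000] k=[0 0 0 6 76 2 0 0]
t=3: x=[0.0000 0.0000 0.0900 6.9600 73.8400 3.0800 0.0300 0.0000] k=[0 0 1 3 69 4 5 0]
t=4: x=[0.0000 0.0150 1.0150 3.9600 67.0350 4.9900 4.9100 0.0750] k=[0 2 5 3 68 8 3 5]
t=5: x=[0.0300 2.0150 4.9250 4.0050 66.1250 8.8250 3.1050 4.9700] k=[0 0 9 4 67 10 4 4]
t=6: x=[0.0000 0.1350 8.7900 5.0200 65.2000 10.7650 4.0900 4.0000] k=[0 0 12 0 69 6 8 1]

0.5555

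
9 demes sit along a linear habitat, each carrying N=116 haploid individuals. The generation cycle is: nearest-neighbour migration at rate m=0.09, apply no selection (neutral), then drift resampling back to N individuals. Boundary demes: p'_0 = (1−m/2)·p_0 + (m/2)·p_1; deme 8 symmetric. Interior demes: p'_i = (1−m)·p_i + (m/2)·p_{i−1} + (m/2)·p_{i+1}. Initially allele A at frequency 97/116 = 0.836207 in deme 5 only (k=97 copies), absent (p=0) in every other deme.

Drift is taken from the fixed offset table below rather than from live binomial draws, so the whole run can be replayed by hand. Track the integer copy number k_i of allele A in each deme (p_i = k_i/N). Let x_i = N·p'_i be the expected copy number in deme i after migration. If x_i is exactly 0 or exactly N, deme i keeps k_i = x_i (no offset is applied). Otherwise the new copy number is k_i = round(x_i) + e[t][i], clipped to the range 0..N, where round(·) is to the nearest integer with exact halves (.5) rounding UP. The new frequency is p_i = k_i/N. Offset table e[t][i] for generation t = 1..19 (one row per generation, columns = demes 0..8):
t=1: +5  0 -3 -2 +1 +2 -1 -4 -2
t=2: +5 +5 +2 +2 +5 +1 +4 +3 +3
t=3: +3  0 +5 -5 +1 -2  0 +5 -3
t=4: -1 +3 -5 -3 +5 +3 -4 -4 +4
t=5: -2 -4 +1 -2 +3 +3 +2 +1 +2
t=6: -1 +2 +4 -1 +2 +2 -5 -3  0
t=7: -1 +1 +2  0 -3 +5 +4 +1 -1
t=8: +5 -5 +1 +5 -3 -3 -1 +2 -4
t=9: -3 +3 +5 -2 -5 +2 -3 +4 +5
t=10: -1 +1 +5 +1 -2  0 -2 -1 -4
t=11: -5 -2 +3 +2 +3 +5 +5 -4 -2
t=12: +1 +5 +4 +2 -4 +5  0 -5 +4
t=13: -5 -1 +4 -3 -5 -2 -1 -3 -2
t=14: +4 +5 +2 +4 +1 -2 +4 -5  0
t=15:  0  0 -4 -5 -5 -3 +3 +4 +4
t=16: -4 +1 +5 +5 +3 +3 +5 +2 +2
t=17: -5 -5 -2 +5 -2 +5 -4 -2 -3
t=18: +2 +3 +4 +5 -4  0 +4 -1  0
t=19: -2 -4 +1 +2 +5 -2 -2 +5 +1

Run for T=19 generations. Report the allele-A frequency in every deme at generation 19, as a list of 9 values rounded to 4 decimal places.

[0.0000, 0.0690, 0.2328, 0.2586, 0.2155, 0.3793, 0.2759, 0.1121, 0.0517]

t=0: k=[0 0 0 0 0 97 0 0 0]
t=1: x=[0.0000 0.0000 0.0000 0.0000 4.3650 88.2700 4.3650 0.0000 0.0000] k=[0 0 0 0 5 90 3 0 0]
t=2: x=[0.0000 0.0000 0.0000 0.2250 8.6000 82.2600 6.7800 0.1350 0.0000] k=[0 0 0 2 14 83 11 3 0]
t=3: x=[0.0000 0.0000 0.0900 2.4500 16.5650 76.6550 13.8800 3.2250 0.1350] k=[0 0 5 0 18 75 14 8 0]
t=4: x=[0.0000 0.2250 4.5500 1.0350 19.7550 69.6900 16.4750 7.9100 0.3600] k=[0 3 0 0 25 73 12 4 4]
t=5: x=[0.1350 2.7300 0.1350 1.1250 26.0350 68.0950 14.3850 4.3600 4.0000] k=[0 0 1 0 29 71 16 5 6]
t=6: x=[0.0000 0.0450 0.9100 1.3500 29.5850 66.6350 17.9800 5.5400 5.9550] k=[0 2 5 0 32 69 13 3 6]
t=7: x=[0.0900 2.0450 4.6400 1.6650 32.2250 64.8150 15.0700 3.5850 5.8650] k=[0 3 7 2 29 70 19 5 5]
t=8: x=[0.1350 3.0450 6.5950 3.4400 29.6300 65.8600 20.6650 5.6300 5.0000] k=[5 0 8 8 27 63 20 8 1]
t=9: x=[4.7750 0.5850 7.6400 8.8550 27.7650 59.4450 21.3950 8.2250 1.3150] k=[2 4 13 7 23 61 18 12 6]
t=10: x=[2.0900 4.3150 12.3250 7.9900 23.9900 57.3550 19.6650 12.0000 6.2700] k=[1 5 17 9 22 57 18 11 2]
t=11: x=[1.1800 5.3600 16.1000 9.9450 22.9900 53.6700 19.4400 10.9100 2.4050] k=[0 3 19 12 26 59 24 7 0]
t=12: x=[0.1350 3.5850 17.9650 12.9450 26.8550 55.9400 24.8100 7.4500 0.3150] k=[1 9 22 15 23 61 25 2 4]
t=13: x=[1.3600 9.2250 21.1000 15.6750 24.3500 57.6700 25.5850 3.1250 3.9100] k=[0 8 25 13 19 56 25 0 2]
t=14: x=[0.3600 8.4050 23.6950 13.8100 20.3950 52.9400 25.2700 1.2150 1.9100] k=[4 13 26 18 21 51 29 0 2]
t=15: x=[4.4050 13.1800 25.0550 18.4950 22.2150 48.6600 28.6850 1.3950 1.9100] k=[4 13 21 13 17 46 32 5 6]
t=16: x=[4.4050 12.9550 20.2800 13.5400 18.1250 44.0650 31.4150 6.2600 5.9550] k=[0 14 25 19 21 47 36 8 8]
t=17: x=[0.6300 13.8650 24.2350 19.3600 22.0800 45.3350 35.2350 9.2600 8.0000] k=[0 9 22 24 20 50 31 7 5]
t=18: x=[0.4050 9.1800 21.5050 23.7300 21.5300 47.7950 30.7750 7.9900 5.0900] k=[2 12 26 29 18 48 35 7 5]
t=19: x=[2.4500 12.1800 25.5050 28.3700 19.8450 46.0650 34.3250 8.1700 5.0900] k=[0 8 27 30 25 44 32 13 6]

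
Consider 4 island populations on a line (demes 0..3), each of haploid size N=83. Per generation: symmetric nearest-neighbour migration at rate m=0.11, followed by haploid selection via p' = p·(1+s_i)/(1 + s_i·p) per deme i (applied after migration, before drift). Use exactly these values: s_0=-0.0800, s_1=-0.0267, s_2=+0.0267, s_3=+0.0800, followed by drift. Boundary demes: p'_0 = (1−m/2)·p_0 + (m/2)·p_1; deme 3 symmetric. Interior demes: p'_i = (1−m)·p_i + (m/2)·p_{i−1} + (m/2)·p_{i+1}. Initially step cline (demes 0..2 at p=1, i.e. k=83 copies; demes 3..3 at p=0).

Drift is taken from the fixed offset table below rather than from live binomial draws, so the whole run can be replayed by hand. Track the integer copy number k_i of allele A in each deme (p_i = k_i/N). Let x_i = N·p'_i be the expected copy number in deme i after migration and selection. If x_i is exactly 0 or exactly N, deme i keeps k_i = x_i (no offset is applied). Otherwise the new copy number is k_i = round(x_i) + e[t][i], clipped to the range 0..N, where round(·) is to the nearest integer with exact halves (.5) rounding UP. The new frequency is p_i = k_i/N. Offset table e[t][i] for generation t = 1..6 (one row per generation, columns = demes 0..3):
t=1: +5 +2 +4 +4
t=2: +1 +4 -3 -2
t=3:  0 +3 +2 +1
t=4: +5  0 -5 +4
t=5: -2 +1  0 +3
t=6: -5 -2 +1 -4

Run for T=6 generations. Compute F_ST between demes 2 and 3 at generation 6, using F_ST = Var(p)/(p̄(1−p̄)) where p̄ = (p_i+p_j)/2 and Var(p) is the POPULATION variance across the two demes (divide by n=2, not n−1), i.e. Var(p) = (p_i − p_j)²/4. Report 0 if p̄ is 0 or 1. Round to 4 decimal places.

t=0: k=[83 83 83 0]
t=1: x=[83.0000 83.0000 78.5473 4.9086] k=[83 83 83 9]
t=2: x=[83.0000 83.0000 79.0308 13.9400] k=[83 83 76 12]
t=3: x=[83.0000 82.6045 73.0971 16.5146] k=[83 83 75 18]
t=4: x=[83.0000 82.5480 72.5481 22.3701] k=[83 83 68 26]
t=5: x=[83.0000 82.1526 66.8603 29.7627] k=[83 83 67 33]
t=6: x=[83.0000 82.0961 66.3633 36.4350] k=[83 80 67 32]

0.1847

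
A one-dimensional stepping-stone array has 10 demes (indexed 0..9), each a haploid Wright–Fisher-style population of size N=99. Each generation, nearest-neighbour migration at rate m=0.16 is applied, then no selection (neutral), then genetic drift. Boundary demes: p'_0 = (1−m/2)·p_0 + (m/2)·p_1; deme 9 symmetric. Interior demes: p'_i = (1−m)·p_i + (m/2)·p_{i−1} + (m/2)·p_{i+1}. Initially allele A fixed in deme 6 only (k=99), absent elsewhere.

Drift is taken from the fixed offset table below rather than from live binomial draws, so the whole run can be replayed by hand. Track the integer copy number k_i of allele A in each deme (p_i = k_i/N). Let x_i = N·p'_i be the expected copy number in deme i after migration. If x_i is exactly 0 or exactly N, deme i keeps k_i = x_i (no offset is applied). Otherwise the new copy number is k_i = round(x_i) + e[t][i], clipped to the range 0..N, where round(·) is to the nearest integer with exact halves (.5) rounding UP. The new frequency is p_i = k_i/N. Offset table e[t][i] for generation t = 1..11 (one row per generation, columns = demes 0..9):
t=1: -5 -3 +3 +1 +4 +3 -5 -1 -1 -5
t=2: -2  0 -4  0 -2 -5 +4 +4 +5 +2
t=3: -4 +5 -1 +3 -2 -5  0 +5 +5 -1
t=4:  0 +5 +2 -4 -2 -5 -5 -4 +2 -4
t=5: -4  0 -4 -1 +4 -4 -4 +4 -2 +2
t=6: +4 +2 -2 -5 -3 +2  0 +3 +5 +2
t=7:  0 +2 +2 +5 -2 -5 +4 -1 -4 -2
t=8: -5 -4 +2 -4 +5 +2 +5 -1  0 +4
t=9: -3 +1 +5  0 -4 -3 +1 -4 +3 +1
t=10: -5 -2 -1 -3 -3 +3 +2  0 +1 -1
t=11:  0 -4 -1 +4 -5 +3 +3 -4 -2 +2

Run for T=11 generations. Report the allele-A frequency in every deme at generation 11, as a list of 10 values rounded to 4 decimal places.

t=0: k=[0 0 0 0 0 0 99 0 0 0]
t=1: x=[0.0000 0.0000 0.0000 0.0000 0.0000 7.9200 83.1600 7.9200 0.0000 0.0000] k=[0 0 0 0 0 11 78 7 0 0]
t=2: x=[0.0000 0.0000 0.0000 0.0000 0.8800 15.4800 66.9600 12.1200 0.5600 0.0000] k=[0 0 0 0 0 10 71 16 6 0]
t=3: x=[0.0000 0.0000 0.0000 0.0000 0.8000 14.0800 61.7200 19.6000 6.3200 0.4800] k=[0 0 0 0 0 9 62 25 11 0]
t=4: x=[0.0000 0.0000 0.0000 0.0000 0.7200 12.5200 54.8000 26.8400 11.2400 0.8800] k=[0 0 0 0 0 8 50 23 13 0]
t=5: x=[0.0000 0.0000 0.0000 0.0000 0.6400 10.7200 44.4800 24.3600 12.7600 1.0400] k=[0 0 0 0 5 7 40 28 11 3]
t=6: x=[0.0000 0.0000 0.0000 0.4000 4.7600 9.4800 36.4000 27.6000 11.7200 3.6400] k=[0 0 0 0 2 11 36 31 17 6]
t=7: x=[0.0000 0.0000 0.0000 0.1600 2.5600 12.2800 33.6000 30.2800 17.2400 6.8800] k=[0 0 0 5 1 7 38 29 13 5]
t=8: x=[0.0000 0.0000 0.4000 4.2800 1.8000 9.0000 34.8000 28.4400 13.6400 5.6400] k=[0 0 2 0 7 11 40 27 14 10]
t=9: x=[0.0000 0.1600 1.6800 0.7200 6.7600 13.0000 36.6400 27.0000 14.7200 10.3200] k=[0 1 7 1 3 10 38 23 18 11]
t=10: x=[0.0800 1.4000 6.0400 1.6400 3.4000 11.6800 34.5600 23.8000 17.8400 11.5600] k=[0 0 5 0 0 15 37 24 19 11]
t=11: x=[0.0000 0.4000 4.2000 0.4000 1.2000 15.5600 34.2000 24.6400 18.7600 11.6400] k=[0 0 3 4 0 19 37 21 17 14]

[0.0000, 0.0000, 0.0303, 0.0404, 0.0000, 0.1919, 0.3737, 0.2121, 0.1717, 0.1414]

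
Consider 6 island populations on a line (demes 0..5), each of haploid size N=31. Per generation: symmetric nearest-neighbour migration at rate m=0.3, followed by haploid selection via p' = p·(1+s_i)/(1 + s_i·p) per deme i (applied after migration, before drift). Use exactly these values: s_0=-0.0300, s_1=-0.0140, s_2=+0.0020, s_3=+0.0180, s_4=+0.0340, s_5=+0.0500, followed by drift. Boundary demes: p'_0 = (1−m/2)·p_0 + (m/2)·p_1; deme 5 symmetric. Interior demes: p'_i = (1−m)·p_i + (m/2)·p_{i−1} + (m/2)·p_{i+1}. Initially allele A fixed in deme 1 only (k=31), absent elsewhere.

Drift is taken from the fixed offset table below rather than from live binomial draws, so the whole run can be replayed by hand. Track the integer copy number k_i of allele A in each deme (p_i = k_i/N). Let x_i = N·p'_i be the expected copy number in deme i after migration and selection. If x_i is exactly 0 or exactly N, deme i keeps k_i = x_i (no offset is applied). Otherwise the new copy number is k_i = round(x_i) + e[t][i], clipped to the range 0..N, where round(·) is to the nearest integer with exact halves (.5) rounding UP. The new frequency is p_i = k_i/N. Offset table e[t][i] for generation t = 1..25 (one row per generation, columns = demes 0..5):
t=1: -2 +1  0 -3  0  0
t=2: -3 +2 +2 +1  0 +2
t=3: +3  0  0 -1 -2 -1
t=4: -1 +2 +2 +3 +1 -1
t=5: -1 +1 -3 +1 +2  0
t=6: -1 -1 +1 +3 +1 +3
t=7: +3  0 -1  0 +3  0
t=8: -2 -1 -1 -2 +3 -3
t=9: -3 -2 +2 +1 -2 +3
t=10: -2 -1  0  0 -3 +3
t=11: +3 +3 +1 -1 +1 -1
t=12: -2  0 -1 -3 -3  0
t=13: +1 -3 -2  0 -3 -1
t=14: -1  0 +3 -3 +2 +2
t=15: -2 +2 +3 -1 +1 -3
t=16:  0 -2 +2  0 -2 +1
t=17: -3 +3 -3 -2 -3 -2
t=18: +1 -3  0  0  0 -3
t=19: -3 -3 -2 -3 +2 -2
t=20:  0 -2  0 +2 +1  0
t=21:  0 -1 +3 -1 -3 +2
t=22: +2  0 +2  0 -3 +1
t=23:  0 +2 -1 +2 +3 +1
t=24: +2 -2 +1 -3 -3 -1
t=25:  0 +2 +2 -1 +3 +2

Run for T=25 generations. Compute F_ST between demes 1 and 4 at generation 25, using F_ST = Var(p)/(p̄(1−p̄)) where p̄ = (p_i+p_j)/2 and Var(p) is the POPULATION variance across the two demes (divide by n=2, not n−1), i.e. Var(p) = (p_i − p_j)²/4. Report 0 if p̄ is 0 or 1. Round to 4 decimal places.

t=0: k=[0 31 0 0 0 0]
t=1: x=[4.5309 21.6080 4.6579 0.0000 0.0000 0.0000] k=[3 23 5 0 0 0]
t=2: x=[5.8540 17.1921 6.9608 0.7632 0.0000 0.0000] k=[3 19 9 2 0 0]
t=3: x=[5.2655 14.9908 9.4631 2.7950 0.3101 0.0000] k=[8 15 9 2 0 0]
t=4: x=[8.8561 12.9436 8.8626 2.7950 0.3101 0.0000] k=[8 15 11 6 1 0]
t=5: x=[8.8561 13.2429 10.8641 6.0868 1.6515 0.1575] k=[8 14 8 7 4 0]
t=6: x=[8.7080 12.0958 8.7626 6.7942 3.9642 0.6294] k=[8 11 10 10 5 4]
t=7: x=[8.2641 10.3028 10.1636 9.3662 5.7551 4.3285] k=[11 10 9 9 9 4]
t=8: x=[10.6362 9.9047 9.1629 9.1144 8.4540 4.9496] k=[9 9 8 7 11 2]
t=9: x=[8.8067 8.7611 8.0119 7.8542 9.2657 3.4986] k=[6 7 10 9 7 6]
t=10: x=[6.0012 7.2216 9.4131 8.9632 7.3356 6.3941] k=[4 6 9 9 4 9]
t=11: x=[4.1884 6.0808 8.5624 8.3585 5.6529 8.5487] k=[7 9 10 7 7 8]
t=12: x=[7.1314 8.7611 9.4131 7.5514 7.3356 8.1394] k=[5 9 8 5 4 8]
t=13: x=[5.4616 8.1649 7.7116 5.3788 4.8860 7.6784] k=[6 5 6 5 2 7]
t=14: x=[5.7068 5.2383 5.7093 4.7716 3.2972 6.4970] k=[5 5 9 2 5 8]
t=15: x=[4.8736 5.5356 7.3612 3.5558 5.1418 7.8321] k=[3 8 10 3 6 5]
t=16: x=[3.6507 7.4698 8.6625 4.5691 5.5507 5.3630] k=[4 5 11 5 4 6]
t=17: x=[4.0417 5.6843 9.2129 5.8340 4.5790 5.9305] k=[1 9 6 4 2 4]
t=18: x=[2.1386 7.2712 6.1599 4.0626 2.6808 3.8620] k=[3 4 6 4 3 1]
t=19: x=[3.0648 4.0996 5.4089 4.2145 2.9377 1.3621] k=[0 1 3 1 5 0]
t=20: x=[0.1455 1.1345 2.4044 1.9321 3.7591 0.7865] k=[0 0 2 4 5 1]
t=21: x=[0.0000 0.2958 2.0037 3.9106 4.3741 1.6757] k=[0 0 5 3 1 4]
t=22: x=[0.0000 0.7398 3.9569 3.0487 1.8060 3.7063] k=[0 1 6 3 0 5]
t=23: x=[0.1455 1.5787 4.8081 3.0487 1.2392 4.4321] k=[0 4 4 5 4 5]
t=24: x=[0.5823 3.3576 4.1572 4.7716 4.4253 5.0530] k=[3 1 5 2 1 4]
t=25: x=[2.6259 1.8750 3.9569 2.3383 1.6515 3.7063] k=[3 4 6 1 5 6]

0.0021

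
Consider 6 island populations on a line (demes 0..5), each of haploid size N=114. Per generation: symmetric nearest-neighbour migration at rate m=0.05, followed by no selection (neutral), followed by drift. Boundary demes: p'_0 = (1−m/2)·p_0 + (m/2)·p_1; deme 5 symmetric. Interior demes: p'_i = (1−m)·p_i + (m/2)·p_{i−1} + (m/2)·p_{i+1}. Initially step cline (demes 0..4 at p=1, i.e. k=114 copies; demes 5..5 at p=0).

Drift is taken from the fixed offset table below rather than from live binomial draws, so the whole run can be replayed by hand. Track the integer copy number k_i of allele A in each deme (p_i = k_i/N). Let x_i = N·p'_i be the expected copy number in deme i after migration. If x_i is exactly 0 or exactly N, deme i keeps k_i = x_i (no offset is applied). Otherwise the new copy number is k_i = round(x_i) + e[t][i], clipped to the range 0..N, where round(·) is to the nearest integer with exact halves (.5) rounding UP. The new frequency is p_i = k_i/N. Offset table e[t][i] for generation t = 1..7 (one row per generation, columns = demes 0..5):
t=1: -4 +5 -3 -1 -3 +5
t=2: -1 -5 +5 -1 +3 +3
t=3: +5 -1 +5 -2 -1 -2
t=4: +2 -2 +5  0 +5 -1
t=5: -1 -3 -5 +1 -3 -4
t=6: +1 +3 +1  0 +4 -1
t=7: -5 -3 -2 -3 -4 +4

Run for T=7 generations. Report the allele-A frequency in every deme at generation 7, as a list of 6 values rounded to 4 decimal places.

t=0: k=[114 114 114 114 114 0]
t=1: x=[114.0000 114.0000 114.0000 114.0000 111.1500 2.8500] k=[114 114 114 114 108 8]
t=2: x=[114.0000 114.0000 114.0000 113.8500 105.6500 10.5000] k=[114 114 114 113 109 14]
t=3: x=[114.0000 114.0000 113.9750 112.9250 106.7250 16.3750] k=[114 114 114 111 106 14]
t=4: x=[114.0000 114.0000 113.9250 110.9500 103.8250 16.3000] k=[114 114 114 111 109 15]
t=5: x=[114.0000 114.0000 113.9250 111.0250 106.7000 17.3500] k=[114 114 109 112 104 13]
t=6: x=[114.0000 113.8750 109.2000 111.7250 101.9250 15.2750] k=[114 114 110 112 106 14]
t=7: x=[114.0000 113.9000 110.1500 111.8000 103.8500 16.3000] k=[114 111 108 109 100 20]

[1.0000, 0.9737, 0.9474, 0.9561, 0.8772, 0.1754]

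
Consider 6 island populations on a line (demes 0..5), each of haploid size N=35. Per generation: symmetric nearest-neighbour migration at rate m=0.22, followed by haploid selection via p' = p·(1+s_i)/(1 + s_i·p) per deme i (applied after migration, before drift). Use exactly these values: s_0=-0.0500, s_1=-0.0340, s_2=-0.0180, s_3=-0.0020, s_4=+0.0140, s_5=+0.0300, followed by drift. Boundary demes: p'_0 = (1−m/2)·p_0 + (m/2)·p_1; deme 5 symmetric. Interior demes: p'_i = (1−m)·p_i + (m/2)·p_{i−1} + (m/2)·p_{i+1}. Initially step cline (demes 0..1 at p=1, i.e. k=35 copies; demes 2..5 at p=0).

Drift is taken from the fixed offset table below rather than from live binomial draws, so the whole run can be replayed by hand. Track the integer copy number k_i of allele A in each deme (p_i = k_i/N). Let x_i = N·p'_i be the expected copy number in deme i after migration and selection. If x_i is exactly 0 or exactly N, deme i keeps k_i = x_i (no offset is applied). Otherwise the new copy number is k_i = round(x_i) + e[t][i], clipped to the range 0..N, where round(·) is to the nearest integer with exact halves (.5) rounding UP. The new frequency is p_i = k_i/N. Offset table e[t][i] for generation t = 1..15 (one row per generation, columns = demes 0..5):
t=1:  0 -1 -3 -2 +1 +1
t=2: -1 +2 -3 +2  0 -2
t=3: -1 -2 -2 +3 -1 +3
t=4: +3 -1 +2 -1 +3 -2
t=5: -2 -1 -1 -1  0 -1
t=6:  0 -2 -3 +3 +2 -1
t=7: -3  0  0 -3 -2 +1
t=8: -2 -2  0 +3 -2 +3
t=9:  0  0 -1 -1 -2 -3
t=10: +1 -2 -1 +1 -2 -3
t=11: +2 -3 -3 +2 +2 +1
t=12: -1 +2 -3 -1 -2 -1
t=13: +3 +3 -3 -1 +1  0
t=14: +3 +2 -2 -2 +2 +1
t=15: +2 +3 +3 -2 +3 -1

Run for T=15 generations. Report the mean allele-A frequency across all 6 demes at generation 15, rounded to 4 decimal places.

t=0: k=[35 35 0 0 0 0]
t=1: x=[35.0000 31.0299 3.7882 0.0000 0.0000 0.0000] k=[35 30 1 0 0 0]
t=2: x=[34.4215 27.1514 4.0150 0.1098 0.0000 0.0000] k=[33 29 1 2 0 0]
t=3: x=[32.4410 26.1329 4.1235 1.6668 0.2231 0.0000] k=[31 24 2 5 0 0]
t=4: x=[30.0147 22.0693 4.6759 4.1127 0.5576 0.0000] k=[33 21 7 3 4 0]
t=5: x=[31.5226 20.4870 7.9875 3.5436 3.4935 0.4530] k=[30 19 7 3 3 0]
t=6: x=[28.5236 18.5889 7.7696 3.4338 2.7045 0.3398] k=[29 17 5 6 5 0]
t=7: x=[27.3786 16.6978 6.3352 5.7703 4.6154 0.5662] k=[24 17 6 3 3 2]
t=8: x=[22.8260 16.2585 6.7802 3.3240 2.9271 2.1694] k=[21 14 7 6 1 5]
t=9: x=[19.7904 13.7105 7.5519 5.5506 2.0163 4.6785] k=[20 14 7 5 0 2]
t=10: x=[18.8950 13.6013 7.4430 4.6619 0.7805 1.8306] k=[20 12 6 6 0 0]
t=11: x=[18.6741 11.9463 6.5626 5.3309 0.6691 0.0000] k=[21 9 4 7 3 0]
t=12: x=[19.2368 9.5283 4.8042 6.2198 3.1496 0.3398] k=[18 12 2 5 1 0]
t=13: x=[16.8914 11.2938 3.3742 4.2226 1.3479 0.1133] k=[20 14 0 3 2 0]
t=14: x=[18.8950 12.8375 1.8381 2.5553 1.9150 0.2266] k=[22 15 0 1 4 1]
t=15: x=[20.7993 13.8296 1.7299 1.2176 3.3822 1.3683] k=[23 17 5 0 6 0]

0.2429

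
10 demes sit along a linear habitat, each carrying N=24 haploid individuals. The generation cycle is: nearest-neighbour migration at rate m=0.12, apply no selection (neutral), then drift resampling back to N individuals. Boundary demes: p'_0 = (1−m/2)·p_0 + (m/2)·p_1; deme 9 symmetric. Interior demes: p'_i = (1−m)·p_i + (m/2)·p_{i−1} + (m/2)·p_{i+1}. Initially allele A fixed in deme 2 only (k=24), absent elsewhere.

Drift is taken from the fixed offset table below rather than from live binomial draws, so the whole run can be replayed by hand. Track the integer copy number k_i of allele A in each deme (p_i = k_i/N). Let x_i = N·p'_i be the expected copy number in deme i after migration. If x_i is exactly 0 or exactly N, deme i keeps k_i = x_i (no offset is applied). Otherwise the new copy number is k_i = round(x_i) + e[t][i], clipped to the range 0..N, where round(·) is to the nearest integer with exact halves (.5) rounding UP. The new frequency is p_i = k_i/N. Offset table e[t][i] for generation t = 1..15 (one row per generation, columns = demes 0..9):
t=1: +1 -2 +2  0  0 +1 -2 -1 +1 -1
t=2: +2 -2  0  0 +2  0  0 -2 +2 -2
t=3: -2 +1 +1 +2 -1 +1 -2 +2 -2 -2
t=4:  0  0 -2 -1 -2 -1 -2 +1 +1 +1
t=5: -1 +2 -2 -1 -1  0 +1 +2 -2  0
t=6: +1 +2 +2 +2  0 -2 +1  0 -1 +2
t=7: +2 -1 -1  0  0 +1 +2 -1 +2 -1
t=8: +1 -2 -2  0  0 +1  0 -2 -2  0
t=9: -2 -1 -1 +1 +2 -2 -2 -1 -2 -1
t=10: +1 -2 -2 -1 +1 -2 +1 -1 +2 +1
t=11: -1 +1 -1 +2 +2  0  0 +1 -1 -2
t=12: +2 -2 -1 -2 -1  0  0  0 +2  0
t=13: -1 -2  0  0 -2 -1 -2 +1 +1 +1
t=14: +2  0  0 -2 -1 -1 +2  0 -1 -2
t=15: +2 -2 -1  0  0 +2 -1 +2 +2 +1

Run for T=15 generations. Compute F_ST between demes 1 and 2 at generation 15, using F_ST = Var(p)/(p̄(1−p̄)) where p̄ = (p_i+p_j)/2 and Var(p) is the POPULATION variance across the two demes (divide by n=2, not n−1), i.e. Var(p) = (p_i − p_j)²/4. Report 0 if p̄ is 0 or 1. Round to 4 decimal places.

0.0435

t=0: k=[0 0 24 0 0 0 0 0 0 0]
t=1: x=[0.0000 1.4400 21.1200 1.4400 0.0000 0.0000 0.0000 0.0000 0.0000 0.0000] k=[0 0 23 1 0 0 0 0 0 0]
t=2: x=[0.0000 1.3800 20.3000 2.2600 0.0600 0.0000 0.0000 0.0000 0.0000 0.0000] k=[0 0 20 2 2 0 0 0 0 0]
t=3: x=[0.0000 1.2000 17.7200 3.0800 1.8800 0.1200 0.0000 0.0000 0.0000 0.0000] k=[0 2 19 5 1 1 0 0 0 0]
t=4: x=[0.1200 2.9000 17.1400 5.6000 1.2400 0.9400 0.0600 0.0000 0.0000 0.0000] k=[0 3 15 5 0 0 0 0 0 0]
t=5: x=[0.1800 3.5400 13.6800 5.3000 0.3000 0.0000 0.0000 0.0000 0.0000 0.0000] k=[0 6 12 4 0 0 0 0 0 0]
t=6: x=[0.3600 6.0000 11.1600 4.2400 0.2400 0.0000 0.0000 0.0000 0.0000 0.0000] k=[1 8 13 6 0 0 0 0 0 0]
t=7: x=[1.4200 7.8800 12.2800 6.0600 0.3600 0.0000 0.0000 0.0000 0.0000 0.0000] k=[3 7 11 6 0 0 0 0 0 0]
t=8: x=[3.2400 7.0000 10.4600 5.9400 0.3600 0.0000 0.0000 0.0000 0.0000 0.0000] k=[4 5 8 6 0 0 0 0 0 0]
t=9: x=[4.0600 5.1200 7.7000 5.7600 0.3600 0.0000 0.0000 0.0000 0.0000 0.0000] k=[2 4 7 7 2 0 0 0 0 0]
t=10: x=[2.1200 4.0600 6.8200 6.7000 2.1800 0.1200 0.0000 0.0000 0.0000 0.0000] k=[3 2 5 6 3 0 0 0 0 0]
t=11: x=[2.9400 2.2400 4.8800 5.7600 3.0000 0.1800 0.0000 0.0000 0.0000 0.0000] k=[2 3 4 8 5 0 0 0 0 0]
t=12: x=[2.0600 3.0000 4.1800 7.5800 4.8800 0.3000 0.0000 0.0000 0.0000 0.0000] k=[4 1 3 6 4 0 0 0 0 0]
t=13: x=[3.8200 1.3000 3.0600 5.7000 3.8800 0.2400 0.0000 0.0000 0.0000 0.0000] k=[3 0 3 6 2 0 0 0 0 0]
t=14: x=[2.8200 0.3600 3.0000 5.5800 2.1200 0.1200 0.0000 0.0000 0.0000 0.0000] k=[5 0 3 4 1 0 0 0 0 0]
t=15: x=[4.7000 0.4800 2.8800 3.7600 1.1200 0.0600 0.0000 0.0000 0.0000 0.0000] k=[7 0 2 4 1 2 0 0 0 0]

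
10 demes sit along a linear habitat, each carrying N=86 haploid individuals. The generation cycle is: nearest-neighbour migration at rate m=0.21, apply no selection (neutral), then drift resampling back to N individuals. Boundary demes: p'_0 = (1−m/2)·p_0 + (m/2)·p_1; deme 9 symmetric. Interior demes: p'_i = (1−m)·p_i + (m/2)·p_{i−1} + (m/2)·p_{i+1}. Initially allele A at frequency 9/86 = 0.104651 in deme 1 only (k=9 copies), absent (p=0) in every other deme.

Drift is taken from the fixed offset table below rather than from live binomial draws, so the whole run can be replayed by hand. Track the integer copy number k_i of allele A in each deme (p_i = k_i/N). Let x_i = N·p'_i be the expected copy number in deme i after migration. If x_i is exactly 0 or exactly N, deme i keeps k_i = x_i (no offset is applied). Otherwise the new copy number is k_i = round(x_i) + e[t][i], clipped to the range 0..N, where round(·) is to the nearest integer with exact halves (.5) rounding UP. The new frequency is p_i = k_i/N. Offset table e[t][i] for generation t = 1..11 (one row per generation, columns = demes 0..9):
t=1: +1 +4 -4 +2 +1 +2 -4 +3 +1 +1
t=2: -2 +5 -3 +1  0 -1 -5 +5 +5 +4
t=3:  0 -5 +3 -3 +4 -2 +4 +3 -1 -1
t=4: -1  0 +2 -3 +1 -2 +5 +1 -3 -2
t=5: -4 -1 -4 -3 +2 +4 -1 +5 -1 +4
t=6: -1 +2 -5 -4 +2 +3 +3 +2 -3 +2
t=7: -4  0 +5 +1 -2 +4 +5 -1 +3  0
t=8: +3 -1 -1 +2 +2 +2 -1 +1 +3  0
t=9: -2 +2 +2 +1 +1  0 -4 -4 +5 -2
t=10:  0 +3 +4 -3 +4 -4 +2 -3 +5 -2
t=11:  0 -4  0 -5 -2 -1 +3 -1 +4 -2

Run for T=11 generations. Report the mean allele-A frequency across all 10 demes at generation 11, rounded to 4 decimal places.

t=0: k=[0 9 0 0 0 0 0 0 0 0]
t=1: x=[0.9450 7.1100 0.9450 0.0000 0.0000 0.0000 0.0000 0.0000 0.0000 0.0000] k=[2 11 0 0 0 0 0 0 0 0]
t=2: x=[2.9450 8.9000 1.1550 0.0000 0.0000 0.0000 0.0000 0.0000 0.0000 0.0000] k=[1 14 0 0 0 0 0 0 0 0]
t=3: x=[2.3650 11.1650 1.4700 0.0000 0.0000 0.0000 0.0000 0.0000 0.0000 0.0000] k=[2 6 4 0 0 0 0 0 0 0]
t=4: x=[2.4200 5.3700 3.7900 0.4200 0.0000 0.0000 0.0000 0.0000 0.0000 0.0000] k=[1 5 6 0 0 0 0 0 0 0]
t=5: x=[1.4200 4.6850 5.2650 0.6300 0.0000 0.0000 0.0000 0.0000 0.0000 0.0000] k=[0 4 1 0 0 0 0 0 0 0]
t=6: x=[0.4200 3.2650 1.2100 0.1050 0.0000 0.0000 0.0000 0.0000 0.0000 0.0000] k=[0 5 0 0 0 0 0 0 0 0]
t=7: x=[0.5250 3.9500 0.5250 0.0000 0.0000 0.0000 0.0000 0.0000 0.0000 0.0000] k=[0 4 6 0 0 0 0 0 0 0]
t=8: x=[0.4200 3.7900 5.1600 0.6300 0.0000 0.0000 0.0000 0.0000 0.0000 0.0000] k=[3 3 4 3 0 0 0 0 0 0]
t=9: x=[3.0000 3.1050 3.7900 2.7900 0.3150 0.0000 0.0000 0.0000 0.0000 0.0000] k=[1 5 6 4 1 0 0 0 0 0]
t=10: x=[1.4200 4.6850 5.6850 3.8950 1.2100 0.1050 0.0000 0.0000 0.0000 0.0000] k=[1 8 10 1 5 0 0 0 0 0]
t=11: x=[1.7350 7.4750 8.8450 2.3650 4.0550 0.5250 0.0000 0.0000 0.0000 0.0000] k=[2 3 9 0 2 0 0 0 0 0]

0.0186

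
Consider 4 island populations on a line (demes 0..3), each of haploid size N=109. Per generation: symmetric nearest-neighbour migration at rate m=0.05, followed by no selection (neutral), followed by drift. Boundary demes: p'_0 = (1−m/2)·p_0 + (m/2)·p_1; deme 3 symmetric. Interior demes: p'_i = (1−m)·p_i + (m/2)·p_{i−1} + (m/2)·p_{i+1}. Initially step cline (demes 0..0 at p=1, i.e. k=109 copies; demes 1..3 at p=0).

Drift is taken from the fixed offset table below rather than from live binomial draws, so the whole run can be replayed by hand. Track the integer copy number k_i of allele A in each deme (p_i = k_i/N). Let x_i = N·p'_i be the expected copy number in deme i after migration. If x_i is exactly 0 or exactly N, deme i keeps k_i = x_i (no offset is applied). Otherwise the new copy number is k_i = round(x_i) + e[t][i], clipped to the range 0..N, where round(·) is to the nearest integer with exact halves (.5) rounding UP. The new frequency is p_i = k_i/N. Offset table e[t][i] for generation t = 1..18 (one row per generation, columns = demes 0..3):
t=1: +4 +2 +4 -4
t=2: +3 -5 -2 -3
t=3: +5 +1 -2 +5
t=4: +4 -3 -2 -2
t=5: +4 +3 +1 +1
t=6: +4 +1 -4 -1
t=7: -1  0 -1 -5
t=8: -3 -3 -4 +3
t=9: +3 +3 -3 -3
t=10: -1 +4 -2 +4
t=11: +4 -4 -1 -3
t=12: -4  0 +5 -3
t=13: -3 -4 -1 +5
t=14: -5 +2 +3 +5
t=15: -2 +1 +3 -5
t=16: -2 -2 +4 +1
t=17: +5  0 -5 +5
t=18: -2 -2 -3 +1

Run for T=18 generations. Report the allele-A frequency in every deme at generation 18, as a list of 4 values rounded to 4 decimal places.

[0.7156, 0.2202, 0.0642, 0.1101]

t=0: k=[109 0 0 0]
t=1: x=[106.2750 2.7250 0.0000 0.0000] k=[109 5 0 0]
t=2: x=[106.4000 7.4750 0.1250 0.0000] k=[109 2 0 0]
t=3: x=[106.3250 4.6250 0.0500 0.0000] k=[109 6 0 0]
t=4: x=[106.4250 8.4250 0.1500 0.0000] k=[109 5 0 0]
t=5: x=[106.4000 7.4750 0.1250 0.0000] k=[109 10 1 0]
t=6: x=[106.5250 12.2500 1.2000 0.0250] k=[109 13 0 0]
t=7: x=[106.6000 15.0750 0.3250 0.0000] k=[106 15 0 0]
t=8: x=[103.7250 16.9000 0.3750 0.0000] k=[101 14 0 0]
t=9: x=[98.8250 15.8250 0.3500 0.0000] k=[102 19 0 0]
t=10: x=[99.9250 20.6000 0.4750 0.0000] k=[99 25 0 0]
t=11: x=[97.1500 26.2250 0.6250 0.0000] k=[101 22 0 0]
t=12: x=[99.0250 23.4250 0.5500 0.0000] k=[95 23 6 0]
t=13: x=[93.2000 24.3750 6.2750 0.1500] k=[90 20 5 5]
t=14: x=[88.2500 21.3750 5.3750 5.0000] k=[83 23 8 10]
t=15: x=[81.5000 24.1250 8.4250 9.9500] k=[80 25 11 5]
t=16: x=[78.6250 26.0250 11.2000 5.1500] k=[77 24 15 6]
t=17: x=[75.6750 25.1000 15.0000 6.2250] k=[81 25 10 11]
t=18: x=[79.6000 26.0250 10.4000 10.9750] k=[78 24 7 12]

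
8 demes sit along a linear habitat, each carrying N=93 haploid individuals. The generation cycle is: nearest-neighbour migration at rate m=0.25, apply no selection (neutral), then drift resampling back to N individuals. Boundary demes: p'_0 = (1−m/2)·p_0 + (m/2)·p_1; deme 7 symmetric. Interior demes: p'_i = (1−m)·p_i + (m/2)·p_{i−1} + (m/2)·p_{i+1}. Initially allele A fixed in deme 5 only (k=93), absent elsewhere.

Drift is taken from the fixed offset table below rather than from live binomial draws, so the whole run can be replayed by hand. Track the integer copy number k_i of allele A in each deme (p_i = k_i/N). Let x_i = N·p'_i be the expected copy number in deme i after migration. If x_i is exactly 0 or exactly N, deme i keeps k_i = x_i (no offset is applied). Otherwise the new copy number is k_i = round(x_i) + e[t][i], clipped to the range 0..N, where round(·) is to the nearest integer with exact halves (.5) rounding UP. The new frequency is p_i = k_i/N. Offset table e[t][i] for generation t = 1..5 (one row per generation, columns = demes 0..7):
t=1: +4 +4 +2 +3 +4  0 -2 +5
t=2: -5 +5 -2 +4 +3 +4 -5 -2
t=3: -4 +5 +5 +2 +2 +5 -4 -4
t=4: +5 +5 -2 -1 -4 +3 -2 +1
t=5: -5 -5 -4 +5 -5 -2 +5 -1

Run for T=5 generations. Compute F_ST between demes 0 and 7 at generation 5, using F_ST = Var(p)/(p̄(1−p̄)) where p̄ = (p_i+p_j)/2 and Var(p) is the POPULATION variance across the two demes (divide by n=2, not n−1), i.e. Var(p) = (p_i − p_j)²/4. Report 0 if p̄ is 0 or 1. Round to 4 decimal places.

t=0: k=[0 0 0 0 0 93 0 0]
t=1: x=[0.0000 0.0000 0.0000 0.0000 11.6250 69.7500 11.6250 0.0000] k=[0 0 0 0 16 70 10 0]
t=2: x=[0.0000 0.0000 0.0000 2.0000 20.7500 55.7500 16.2500 1.2500] k=[0 0 0 6 24 60 11 0]
t=3: x=[0.0000 0.0000 0.7500 7.5000 26.2500 49.3750 15.7500 1.3750] k=[0 0 6 10 28 54 12 0]
t=4: x=[0.0000 0.7500 5.7500 11.7500 29.0000 45.5000 15.7500 1.5000] k=[0 6 4 11 25 49 14 3]
t=5: x=[0.7500 5.0000 5.1250 11.8750 26.2500 41.6250 17.0000 4.3750] k=[0 0 1 17 21 40 22 3]

0.0164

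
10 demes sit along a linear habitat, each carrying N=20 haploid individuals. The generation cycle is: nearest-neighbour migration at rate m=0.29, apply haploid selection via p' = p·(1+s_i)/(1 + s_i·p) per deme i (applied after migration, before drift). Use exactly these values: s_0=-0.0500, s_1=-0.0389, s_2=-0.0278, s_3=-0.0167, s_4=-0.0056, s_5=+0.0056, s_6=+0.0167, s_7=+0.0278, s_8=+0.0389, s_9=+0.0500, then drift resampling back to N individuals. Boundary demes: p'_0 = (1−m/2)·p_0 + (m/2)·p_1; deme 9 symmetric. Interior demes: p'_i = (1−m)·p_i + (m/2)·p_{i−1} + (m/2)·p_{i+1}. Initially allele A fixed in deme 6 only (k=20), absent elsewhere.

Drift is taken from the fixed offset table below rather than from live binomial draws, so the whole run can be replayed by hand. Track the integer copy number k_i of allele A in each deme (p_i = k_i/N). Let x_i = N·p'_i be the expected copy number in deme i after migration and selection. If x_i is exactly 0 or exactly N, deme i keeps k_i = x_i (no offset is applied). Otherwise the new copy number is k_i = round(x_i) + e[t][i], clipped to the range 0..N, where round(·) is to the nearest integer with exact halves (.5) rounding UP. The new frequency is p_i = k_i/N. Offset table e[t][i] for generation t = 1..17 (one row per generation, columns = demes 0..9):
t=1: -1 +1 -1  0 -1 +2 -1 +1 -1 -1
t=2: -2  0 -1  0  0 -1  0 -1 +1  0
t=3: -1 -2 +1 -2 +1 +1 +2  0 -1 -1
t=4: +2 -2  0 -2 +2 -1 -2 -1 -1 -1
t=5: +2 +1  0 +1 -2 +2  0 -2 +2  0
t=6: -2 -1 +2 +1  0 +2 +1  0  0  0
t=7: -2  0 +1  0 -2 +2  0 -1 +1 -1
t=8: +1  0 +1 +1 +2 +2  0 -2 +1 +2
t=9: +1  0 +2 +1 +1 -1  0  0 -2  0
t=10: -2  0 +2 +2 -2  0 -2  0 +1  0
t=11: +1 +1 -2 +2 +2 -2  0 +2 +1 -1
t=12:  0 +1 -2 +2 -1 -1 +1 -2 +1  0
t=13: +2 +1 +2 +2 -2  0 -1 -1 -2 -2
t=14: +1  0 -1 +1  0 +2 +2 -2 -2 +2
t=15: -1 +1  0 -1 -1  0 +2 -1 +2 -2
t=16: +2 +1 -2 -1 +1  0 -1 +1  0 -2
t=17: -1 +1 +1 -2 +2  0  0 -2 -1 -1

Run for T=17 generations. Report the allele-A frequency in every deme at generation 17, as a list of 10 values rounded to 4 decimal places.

[0.2000, 0.3000, 0.2500, 0.1500, 0.4500, 0.3500, 0.3000, 0.1000, 0.1000, 0.0000]

t=0: k=[0 0 0 0 0 0 20 0 0 0]
t=1: x=[0.0000 0.0000 0.0000 0.0000 0.0000 2.9139 14.2680 2.9687 0.0000 0.0000] k=[0 0 0 0 0 5 13 4 0 0]
t=2: x=[0.0000 0.0000 0.0000 0.0000 0.7211 5.4571 10.6175 4.8247 0.6019 0.0000] k=[0 0 0 0 1 4 11 4 2 0]
t=3: x=[0.0000 0.0000 0.0000 0.1426 1.2832 4.5997 9.0520 4.8247 2.0697 0.3043] k=[0 0 0 0 2 6 11 5 1 0]
t=4: x=[0.0000 0.0000 0.0000 0.2852 2.2786 6.1688 9.4876 5.3974 1.4867 0.1522] k=[0 0 0 0 4 5 7 4 0 0]
t=5: x=[0.0000 0.0000 0.0000 0.5706 3.5486 5.1664 6.3465 3.9411 0.6019 0.0000] k=[0 0 0 2 2 7 6 2 3 0]
t=6: x=[0.0000 0.0000 0.2821 1.6838 2.7118 6.1538 5.6318 2.7902 2.5024 0.4563] k=[0 0 2 3 3 8 7 3 3 0]
t=7: x=[0.0000 0.2789 1.8081 2.8140 3.7080 7.1556 6.6382 3.6613 2.6516 0.4563] k=[0 0 3 3 2 9 7 3 4 0]
t=8: x=[0.0000 0.4184 2.5026 2.8140 3.1451 7.7215 6.7840 3.8088 3.3809 0.6081] k=[0 0 4 4 5 10 7 2 4 3]
t=9: x=[0.0000 0.5581 3.3408 4.0899 5.5574 8.8676 6.7840 3.0859 3.6782 3.2765] k=[0 1 5 5 7 8 7 3 2 3]
t=10: x=[0.1378 1.3830 4.3237 5.2247 6.8297 7.7365 6.6382 3.5137 2.3685 2.9765] k=[0 1 6 7 5 8 5 4 3 3]
t=11: x=[0.1378 1.5232 5.3093 6.4909 5.7021 7.1556 5.3547 4.0885 3.2475 3.1266] k=[1 3 3 8 8 5 5 6 4 2]
t=12: x=[1.2295 2.6184 3.6403 7.1972 7.5386 5.4571 5.2085 5.6758 4.1235 2.3908] k=[1 4 2 9 7 4 6 4 5 2]
t=13: x=[1.3682 3.1678 3.2280 7.6154 6.8297 4.7452 5.4857 4.5304 4.5528 2.5413] k=[3 4 5 10 5 5 4 4 3 1]
t=14: x=[3.0114 3.8745 5.4673 8.4677 5.7021 4.8756 4.1997 3.9411 2.9497 1.3501] k=[4 4 4 9 6 7 6 2 1 3]
t=15: x=[3.8384 3.8745 4.6240 7.7599 6.5552 6.7349 5.6318 2.4943 1.4867 2.8264] k=[3 5 5 7 6 7 8 1 3 1]
t=16: x=[3.1514 4.5686 5.1810 6.4909 6.2658 7.0254 6.9147 2.3615 2.5024 1.3501] k=[5 6 3 5 7 7 6 3 3 0]
t=17: x=[4.9514 5.2647 3.6403 4.9371 6.6850 6.8802 5.7778 3.5137 2.6516 0.4563] k=[4 6 5 3 9 7 6 2 2 0]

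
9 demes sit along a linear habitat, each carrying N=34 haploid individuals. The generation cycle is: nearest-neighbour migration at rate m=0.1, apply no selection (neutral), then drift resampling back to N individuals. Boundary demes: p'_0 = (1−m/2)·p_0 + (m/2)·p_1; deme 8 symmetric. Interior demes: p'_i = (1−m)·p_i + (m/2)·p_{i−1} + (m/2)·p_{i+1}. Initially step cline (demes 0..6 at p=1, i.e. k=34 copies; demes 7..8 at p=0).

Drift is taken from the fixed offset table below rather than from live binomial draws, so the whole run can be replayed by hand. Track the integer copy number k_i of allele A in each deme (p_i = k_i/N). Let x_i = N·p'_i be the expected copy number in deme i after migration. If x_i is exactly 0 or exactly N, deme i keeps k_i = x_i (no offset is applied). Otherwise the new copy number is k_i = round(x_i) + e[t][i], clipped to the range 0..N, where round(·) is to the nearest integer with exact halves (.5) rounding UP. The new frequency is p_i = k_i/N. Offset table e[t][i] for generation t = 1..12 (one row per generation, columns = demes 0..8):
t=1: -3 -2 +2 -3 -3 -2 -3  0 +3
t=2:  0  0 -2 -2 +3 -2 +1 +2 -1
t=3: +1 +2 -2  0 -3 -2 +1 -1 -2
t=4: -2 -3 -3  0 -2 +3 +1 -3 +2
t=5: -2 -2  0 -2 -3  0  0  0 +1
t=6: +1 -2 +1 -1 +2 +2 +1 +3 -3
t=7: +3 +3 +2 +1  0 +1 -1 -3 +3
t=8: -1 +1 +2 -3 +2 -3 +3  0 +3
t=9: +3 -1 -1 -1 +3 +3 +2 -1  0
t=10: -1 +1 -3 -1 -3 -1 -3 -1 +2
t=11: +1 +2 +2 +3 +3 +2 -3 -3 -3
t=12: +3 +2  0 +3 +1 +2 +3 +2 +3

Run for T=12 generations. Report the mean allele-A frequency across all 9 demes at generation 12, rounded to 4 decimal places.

t=0: k=[34 34 34 34 34 34 34 0 0]
t=1: x=[34.0000 34.0000 34.0000 34.0000 34.0000 34.0000 32.3000 1.7000 0.0000] k=[34 34 34 34 34 34 29 2 0]
t=2: x=[34.0000 34.0000 34.0000 34.0000 34.0000 33.7500 27.9000 3.2500 0.1000] k=[34 34 34 34 34 32 29 5 0]
t=3: x=[34.0000 34.0000 34.0000 34.0000 33.9000 31.9500 27.9500 5.9500 0.2500] k=[34 34 34 34 31 30 29 5 0]
t=4: x=[34.0000 34.0000 34.0000 33.8500 31.1000 30.0000 27.8500 5.9500 0.2500] k=[34 34 34 34 29 33 29 3 2]
t=5: x=[34.0000 34.0000 34.0000 33.7500 29.4500 32.6000 27.9000 4.2500 2.0500] k=[34 34 34 32 26 33 28 4 3]
t=6: x=[34.0000 34.0000 33.9000 31.8000 26.6500 32.4000 27.0500 5.1500 3.0500] k=[34 34 34 31 29 34 28 8 0]
t=7: x=[34.0000 34.0000 33.8500 31.0500 29.3500 33.4500 27.3000 8.6000 0.4000] k=[34 34 34 32 29 34 26 6 3]
t=8: x=[34.0000 34.0000 33.9000 31.9500 29.4000 33.3500 25.4000 6.8500 3.1500] k=[34 34 34 29 31 30 28 7 6]
t=9: x=[34.0000 34.0000 33.7500 29.3500 30.8500 29.9500 27.0500 8.0000 6.0500] k=[34 34 33 28 34 33 29 7 6]
t=10: x=[34.0000 33.9500 32.8000 28.5500 33.6500 32.8500 28.1000 8.0500 6.0500] k=[34 34 30 28 31 32 25 7 8]
t=11: x=[34.0000 33.8000 30.1000 28.2500 30.9000 31.6000 24.4500 7.9500 7.9500] k=[34 34 32 31 34 34 21 5 5]
t=12: x=[34.0000 33.9000 32.0500 31.2000 33.8500 33.3500 20.8500 5.8000 5.0000] k=[34 34 32 34 34 34 24 8 8]

0.7908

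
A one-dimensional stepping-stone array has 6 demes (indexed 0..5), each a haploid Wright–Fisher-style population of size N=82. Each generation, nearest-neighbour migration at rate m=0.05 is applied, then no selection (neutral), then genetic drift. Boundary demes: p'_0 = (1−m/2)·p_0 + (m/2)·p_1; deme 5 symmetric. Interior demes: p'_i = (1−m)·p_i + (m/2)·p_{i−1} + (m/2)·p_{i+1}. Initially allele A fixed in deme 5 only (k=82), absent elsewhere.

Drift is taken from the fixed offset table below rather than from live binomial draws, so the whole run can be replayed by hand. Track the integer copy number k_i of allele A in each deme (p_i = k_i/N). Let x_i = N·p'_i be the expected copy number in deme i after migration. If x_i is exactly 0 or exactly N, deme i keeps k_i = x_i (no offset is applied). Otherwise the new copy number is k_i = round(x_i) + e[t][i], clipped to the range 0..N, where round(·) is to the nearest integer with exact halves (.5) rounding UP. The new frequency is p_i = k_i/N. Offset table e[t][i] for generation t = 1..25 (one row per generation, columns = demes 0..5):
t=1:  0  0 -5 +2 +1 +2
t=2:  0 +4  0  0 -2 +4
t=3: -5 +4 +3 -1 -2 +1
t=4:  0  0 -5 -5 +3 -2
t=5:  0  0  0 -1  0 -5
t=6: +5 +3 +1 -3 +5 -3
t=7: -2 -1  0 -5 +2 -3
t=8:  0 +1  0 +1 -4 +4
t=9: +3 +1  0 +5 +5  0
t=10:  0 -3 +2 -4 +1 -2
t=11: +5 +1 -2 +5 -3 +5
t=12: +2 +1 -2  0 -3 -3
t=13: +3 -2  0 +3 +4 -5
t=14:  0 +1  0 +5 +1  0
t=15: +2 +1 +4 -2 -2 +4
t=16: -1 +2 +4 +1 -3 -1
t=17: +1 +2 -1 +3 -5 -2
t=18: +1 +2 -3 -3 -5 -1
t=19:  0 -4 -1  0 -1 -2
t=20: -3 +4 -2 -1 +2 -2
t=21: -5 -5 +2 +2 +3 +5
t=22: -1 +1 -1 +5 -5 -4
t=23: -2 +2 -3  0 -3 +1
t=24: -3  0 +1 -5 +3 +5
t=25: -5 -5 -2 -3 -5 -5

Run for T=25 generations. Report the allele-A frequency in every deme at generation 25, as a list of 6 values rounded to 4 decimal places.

t=0: k=[0 0 0 0 0 82]
t=1: x=[0.0000 0.0000 0.0000 0.0000 2.0500 79.9500] k=[0 0 0 0 3 82]
t=2: x=[0.0000 0.0000 0.0000 0.0750 4.9000 80.0250] k=[0 0 0 0 3 82]
t=3: x=[0.0000 0.0000 0.0000 0.0750 4.9000 80.0250] k=[0 0 0 0 3 81]
t=4: x=[0.0000 0.0000 0.0000 0.0750 4.8750 79.0500] k=[0 0 0 0 8 77]
t=5: x=[0.0000 0.0000 0.0000 0.2000 9.5250 75.2750] k=[0 0 0 0 10 70]
t=6: x=[0.0000 0.0000 0.0000 0.2500 11.2500 68.5000] k=[0 0 0 0 16 66]
t=7: x=[0.0000 0.0000 0.0000 0.4000 16.8500 64.7500] k=[0 0 0 0 19 62]
t=8: x=[0.0000 0.0000 0.0000 0.4750 19.6000 60.9250] k=[0 0 0 1 16 65]
t=9: x=[0.0000 0.0000 0.0250 1.3500 16.8500 63.7750] k=[0 0 0 6 22 64]
t=10: x=[0.0000 0.0000 0.1500 6.2500 22.6500 62.9500] k=[0 0 2 2 24 61]
t=11: x=[0.0000 0.0500 1.9500 2.5500 24.3750 60.0750] k=[0 1 0 8 21 65]
t=12: x=[0.0250 0.9500 0.2250 8.1250 21.7750 63.9000] k=[2 2 0 8 19 61]
t=13: x=[2.0000 1.9500 0.2500 8.0750 19.7750 59.9500] k=[5 0 0 11 24 55]
t=14: x=[4.8750 0.1250 0.2750 11.0500 24.4500 54.2250] k=[5 1 0 16 25 54]
t=15: x=[4.9000 1.0750 0.4250 15.8250 25.5000 53.2750] k=[7 2 4 14 24 57]
t=16: x=[6.8750 2.1750 4.2000 14.0000 24.5750 56.1750] k=[6 4 8 15 22 55]
t=17: x=[5.9500 4.1500 8.0750 15.0000 22.6500 54.1750] k=[7 6 7 18 18 52]
t=18: x=[6.9750 6.0500 7.2500 17.7250 18.8500 51.1500] k=[8 8 4 15 14 50]
t=19: x=[8.0000 7.9000 4.3750 14.7000 14.9250 49.1000] k=[8 4 3 15 14 47]
t=20: x=[7.9000 4.0750 3.3250 14.6750 14.8500 46.1750] k=[5 8 1 14 17 44]
t=21: x=[5.0750 7.7500 1.5000 13.7500 17.6000 43.3250] k=[0 3 4 16 21 48]
t=22: x=[0.0750 2.9500 4.2750 15.8250 21.5500 47.3250] k=[0 4 3 21 17 43]
t=23: x=[0.1000 3.8750 3.4750 20.4500 17.7500 42.3500] k=[0 6 0 20 15 43]
t=24: x=[0.1500 5.7000 0.6500 19.3750 15.8250 42.3000] k=[0 6 2 14 19 47]
t=25: x=[0.1500 5.7500 2.4000 13.8250 19.5750 46.3000] k=[0 1 0 11 15 41]

[0.0000, 0.0122, 0.0000, 0.1341, 0.1829, 0.5000]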